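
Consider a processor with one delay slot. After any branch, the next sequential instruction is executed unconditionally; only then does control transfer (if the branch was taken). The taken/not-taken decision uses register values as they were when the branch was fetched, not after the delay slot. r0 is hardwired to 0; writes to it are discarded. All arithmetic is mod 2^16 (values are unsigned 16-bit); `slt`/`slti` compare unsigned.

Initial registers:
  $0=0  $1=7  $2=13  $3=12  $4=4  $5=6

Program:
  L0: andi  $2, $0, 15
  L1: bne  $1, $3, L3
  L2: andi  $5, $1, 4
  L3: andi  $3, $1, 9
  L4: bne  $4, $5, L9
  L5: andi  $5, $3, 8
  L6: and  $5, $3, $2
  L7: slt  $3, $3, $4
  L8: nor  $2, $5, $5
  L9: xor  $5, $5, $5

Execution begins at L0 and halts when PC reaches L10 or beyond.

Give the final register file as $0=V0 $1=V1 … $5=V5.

$0=0 $1=7 $2=65535 $3=1 $4=4 $5=0

PC=0  andi  $2, $0, 15       | $0=0 $1=7 $2=0 $3=12 $4=4 $5=6
PC=1  bne  $1, $3, L3        | $0=0 $1=7 $2=0 $3=12 $4=4 $5=6  [TAKEN]
PC=2  andi  $5, $1, 4        | $0=0 $1=7 $2=0 $3=12 $4=4 $5=4
PC=3  andi  $3, $1, 9        | $0=0 $1=7 $2=0 $3=1 $4=4 $5=4
PC=4  bne  $4, $5, L9        | $0=0 $1=7 $2=0 $3=1 $4=4 $5=4  [not taken]
PC=5  andi  $5, $3, 8        | $0=0 $1=7 $2=0 $3=1 $4=4 $5=0
PC=6  and  $5, $3, $2        | $0=0 $1=7 $2=0 $3=1 $4=4 $5=0
PC=7  slt  $3, $3, $4        | $0=0 $1=7 $2=0 $3=1 $4=4 $5=0
PC=8  nor  $2, $5, $5        | $0=0 $1=7 $2=65535 $3=1 $4=4 $5=0
PC=9  xor  $5, $5, $5        | $0=0 $1=7 $2=65535 $3=1 $4=4 $5=0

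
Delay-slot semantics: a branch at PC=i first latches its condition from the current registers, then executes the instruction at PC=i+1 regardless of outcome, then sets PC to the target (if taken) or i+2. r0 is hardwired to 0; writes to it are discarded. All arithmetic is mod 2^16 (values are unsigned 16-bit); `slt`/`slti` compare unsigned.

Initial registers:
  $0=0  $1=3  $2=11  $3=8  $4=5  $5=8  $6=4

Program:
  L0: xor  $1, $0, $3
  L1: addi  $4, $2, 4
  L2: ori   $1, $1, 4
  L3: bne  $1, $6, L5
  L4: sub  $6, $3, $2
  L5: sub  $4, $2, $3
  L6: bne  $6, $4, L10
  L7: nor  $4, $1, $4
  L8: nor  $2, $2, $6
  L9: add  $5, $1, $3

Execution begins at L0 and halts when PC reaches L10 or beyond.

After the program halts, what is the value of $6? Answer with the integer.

65533

#0 xor  $1, $0, $3 ; 0/8/11/8/5/8/4
#1 addi  $4, $2, 4 ; 0/8/11/8/15/8/4
#2 ori   $1, $1, 4 ; 0/12/11/8/15/8/4
#3 bne  $1, $6, L5 ; 0/12/11/8/15/8/4 ; →target
#4 sub  $6, $3, $2 ; 0/12/11/8/15/8/65533
#5 sub  $4, $2, $3 ; 0/12/11/8/3/8/65533
#6 bne  $6, $4, L10 ; 0/12/11/8/3/8/65533 ; →target
#7 nor  $4, $1, $4 ; 0/12/11/8/65520/8/65533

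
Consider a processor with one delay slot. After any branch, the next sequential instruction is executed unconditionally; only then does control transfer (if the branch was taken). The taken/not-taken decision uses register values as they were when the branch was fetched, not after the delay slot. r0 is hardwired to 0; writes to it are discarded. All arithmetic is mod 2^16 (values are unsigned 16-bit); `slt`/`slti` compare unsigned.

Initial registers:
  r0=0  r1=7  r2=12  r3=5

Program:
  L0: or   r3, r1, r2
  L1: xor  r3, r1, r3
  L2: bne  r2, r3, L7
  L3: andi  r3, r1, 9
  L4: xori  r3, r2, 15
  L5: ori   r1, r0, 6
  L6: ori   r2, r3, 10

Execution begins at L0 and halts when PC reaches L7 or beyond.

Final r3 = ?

PC=0  or   r3, r1, r2        | r0=0 r1=7 r2=12 r3=15
PC=1  xor  r3, r1, r3        | r0=0 r1=7 r2=12 r3=8
PC=2  bne  r2, r3, L7        | r0=0 r1=7 r2=12 r3=8  [TAKEN]
PC=3  andi  r3, r1, 9        | r0=0 r1=7 r2=12 r3=1

1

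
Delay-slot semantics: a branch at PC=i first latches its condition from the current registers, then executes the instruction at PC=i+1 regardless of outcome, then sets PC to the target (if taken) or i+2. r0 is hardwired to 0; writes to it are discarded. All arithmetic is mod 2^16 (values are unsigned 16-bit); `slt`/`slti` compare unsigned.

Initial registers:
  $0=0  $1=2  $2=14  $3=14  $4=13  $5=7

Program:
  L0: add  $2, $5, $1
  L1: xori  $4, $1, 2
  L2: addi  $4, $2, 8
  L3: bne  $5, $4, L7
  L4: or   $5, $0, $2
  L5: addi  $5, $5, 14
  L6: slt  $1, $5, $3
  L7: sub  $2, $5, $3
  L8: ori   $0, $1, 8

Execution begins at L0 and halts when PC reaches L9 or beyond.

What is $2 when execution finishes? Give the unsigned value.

65531

[0] add  $2, $5, $1  →  {$0:0, $1:2, $2:9, $3:14, $4:13, $5:7}
[1] xori  $4, $1, 2  →  {$0:0, $1:2, $2:9, $3:14, $4:0, $5:7}
[2] addi  $4, $2, 8  →  {$0:0, $1:2, $2:9, $3:14, $4:17, $5:7}
[3] bne  $5, $4, L7  →  {$0:0, $1:2, $2:9, $3:14, $4:17, $5:7}  ⟨branch taken⟩
[4] or   $5, $0, $2  →  {$0:0, $1:2, $2:9, $3:14, $4:17, $5:9}
[7] sub  $2, $5, $3  →  {$0:0, $1:2, $2:65531, $3:14, $4:17, $5:9}
[8] ori   $0, $1, 8  →  {$0:0, $1:2, $2:65531, $3:14, $4:17, $5:9}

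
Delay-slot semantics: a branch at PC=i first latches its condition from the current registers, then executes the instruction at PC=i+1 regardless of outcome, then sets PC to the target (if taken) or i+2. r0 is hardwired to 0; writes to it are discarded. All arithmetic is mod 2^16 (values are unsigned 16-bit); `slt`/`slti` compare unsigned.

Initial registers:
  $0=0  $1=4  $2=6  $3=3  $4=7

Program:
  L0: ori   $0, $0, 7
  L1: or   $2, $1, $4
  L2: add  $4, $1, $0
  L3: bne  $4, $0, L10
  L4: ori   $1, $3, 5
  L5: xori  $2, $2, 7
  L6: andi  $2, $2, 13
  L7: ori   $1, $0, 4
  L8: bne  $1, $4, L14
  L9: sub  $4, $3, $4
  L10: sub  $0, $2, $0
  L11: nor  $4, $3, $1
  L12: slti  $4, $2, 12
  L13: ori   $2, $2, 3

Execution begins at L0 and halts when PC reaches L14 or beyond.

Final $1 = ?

  step pc=0: ori   $0, $0, 7  regs=(0,4,6,3,7)
  step pc=1: or   $2, $1, $4  regs=(0,4,7,3,7)
  step pc=2: add  $4, $1, $0  regs=(0,4,7,3,4)
  step pc=3: bne  $4, $0, L10  cond=T  regs=(0,4,7,3,4)
  step pc=4: ori   $1, $3, 5  regs=(0,7,7,3,4)
  step pc=10: sub  $0, $2, $0  regs=(0,7,7,3,4)
  step pc=11: nor  $4, $3, $1  regs=(0,7,7,3,65528)
  step pc=12: slti  $4, $2, 12  regs=(0,7,7,3,1)
  step pc=13: ori   $2, $2, 3  regs=(0,7,7,3,1)

7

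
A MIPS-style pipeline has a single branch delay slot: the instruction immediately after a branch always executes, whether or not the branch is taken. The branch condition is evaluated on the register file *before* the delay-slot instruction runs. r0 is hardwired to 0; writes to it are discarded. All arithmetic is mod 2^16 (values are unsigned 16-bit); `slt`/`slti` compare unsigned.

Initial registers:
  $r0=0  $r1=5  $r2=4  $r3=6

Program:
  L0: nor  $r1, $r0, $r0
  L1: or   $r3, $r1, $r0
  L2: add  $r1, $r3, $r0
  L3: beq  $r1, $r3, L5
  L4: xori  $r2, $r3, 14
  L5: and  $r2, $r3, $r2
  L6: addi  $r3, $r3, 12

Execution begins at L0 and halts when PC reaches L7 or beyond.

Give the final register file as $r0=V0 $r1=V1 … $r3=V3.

#0 nor  $r1, $r0, $r0 ; 0/65535/4/6
#1 or   $r3, $r1, $r0 ; 0/65535/4/65535
#2 add  $r1, $r3, $r0 ; 0/65535/4/65535
#3 beq  $r1, $r3, L5 ; 0/65535/4/65535 ; →target
#4 xori  $r2, $r3, 14 ; 0/65535/65521/65535
#5 and  $r2, $r3, $r2 ; 0/65535/65521/65535
#6 addi  $r3, $r3, 12 ; 0/65535/65521/11

$r0=0 $r1=65535 $r2=65521 $r3=11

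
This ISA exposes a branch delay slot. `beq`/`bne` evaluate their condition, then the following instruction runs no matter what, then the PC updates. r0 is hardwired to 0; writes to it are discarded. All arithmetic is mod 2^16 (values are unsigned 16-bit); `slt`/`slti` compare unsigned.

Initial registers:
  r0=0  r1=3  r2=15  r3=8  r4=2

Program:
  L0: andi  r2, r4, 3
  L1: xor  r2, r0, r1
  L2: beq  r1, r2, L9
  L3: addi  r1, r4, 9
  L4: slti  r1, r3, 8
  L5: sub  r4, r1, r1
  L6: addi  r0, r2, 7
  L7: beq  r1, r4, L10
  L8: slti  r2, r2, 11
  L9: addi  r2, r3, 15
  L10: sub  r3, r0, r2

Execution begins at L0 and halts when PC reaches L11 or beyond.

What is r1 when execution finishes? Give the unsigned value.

#0 andi  r2, r4, 3 ; 0/3/2/8/2
#1 xor  r2, r0, r1 ; 0/3/3/8/2
#2 beq  r1, r2, L9 ; 0/3/3/8/2 ; →target
#3 addi  r1, r4, 9 ; 0/11/3/8/2
#9 addi  r2, r3, 15 ; 0/11/23/8/2
#10 sub  r3, r0, r2 ; 0/11/23/65513/2

11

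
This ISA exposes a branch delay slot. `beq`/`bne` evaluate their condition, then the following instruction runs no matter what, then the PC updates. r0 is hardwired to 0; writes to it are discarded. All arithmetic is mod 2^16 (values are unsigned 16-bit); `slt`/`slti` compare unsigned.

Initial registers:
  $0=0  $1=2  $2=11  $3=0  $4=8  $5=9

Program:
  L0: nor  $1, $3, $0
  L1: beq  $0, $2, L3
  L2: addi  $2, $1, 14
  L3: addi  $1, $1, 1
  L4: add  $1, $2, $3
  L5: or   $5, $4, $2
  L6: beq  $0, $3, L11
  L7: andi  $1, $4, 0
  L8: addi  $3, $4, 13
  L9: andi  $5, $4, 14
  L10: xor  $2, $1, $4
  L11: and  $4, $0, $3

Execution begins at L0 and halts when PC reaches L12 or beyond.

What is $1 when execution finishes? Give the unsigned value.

#0 nor  $1, $3, $0 ; 0/65535/11/0/8/9
#1 beq  $0, $2, L3 ; 0/65535/11/0/8/9 ; →fallthru
#2 addi  $2, $1, 14 ; 0/65535/13/0/8/9
#3 addi  $1, $1, 1 ; 0/0/13/0/8/9
#4 add  $1, $2, $3 ; 0/13/13/0/8/9
#5 or   $5, $4, $2 ; 0/13/13/0/8/13
#6 beq  $0, $3, L11 ; 0/13/13/0/8/13 ; →target
#7 andi  $1, $4, 0 ; 0/0/13/0/8/13
#11 and  $4, $0, $3 ; 0/0/13/0/0/13

0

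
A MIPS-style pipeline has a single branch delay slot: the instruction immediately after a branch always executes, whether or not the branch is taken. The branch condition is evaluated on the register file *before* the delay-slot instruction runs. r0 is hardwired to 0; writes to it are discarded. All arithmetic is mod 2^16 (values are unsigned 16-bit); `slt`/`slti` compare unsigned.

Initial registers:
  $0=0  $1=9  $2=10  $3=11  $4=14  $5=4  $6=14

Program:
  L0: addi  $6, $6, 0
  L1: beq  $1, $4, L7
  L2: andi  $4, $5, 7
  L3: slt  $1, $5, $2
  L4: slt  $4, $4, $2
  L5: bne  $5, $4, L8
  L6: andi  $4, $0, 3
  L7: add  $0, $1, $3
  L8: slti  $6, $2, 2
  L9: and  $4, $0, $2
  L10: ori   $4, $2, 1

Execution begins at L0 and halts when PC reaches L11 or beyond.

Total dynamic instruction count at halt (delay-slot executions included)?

10

PC=0  addi  $6, $6, 0        | $0=0 $1=9 $2=10 $3=11 $4=14 $5=4 $6=14
PC=1  beq  $1, $4, L7        | $0=0 $1=9 $2=10 $3=11 $4=14 $5=4 $6=14  [not taken]
PC=2  andi  $4, $5, 7        | $0=0 $1=9 $2=10 $3=11 $4=4 $5=4 $6=14
PC=3  slt  $1, $5, $2        | $0=0 $1=1 $2=10 $3=11 $4=4 $5=4 $6=14
PC=4  slt  $4, $4, $2        | $0=0 $1=1 $2=10 $3=11 $4=1 $5=4 $6=14
PC=5  bne  $5, $4, L8        | $0=0 $1=1 $2=10 $3=11 $4=1 $5=4 $6=14  [TAKEN]
PC=6  andi  $4, $0, 3        | $0=0 $1=1 $2=10 $3=11 $4=0 $5=4 $6=14
PC=8  slti  $6, $2, 2        | $0=0 $1=1 $2=10 $3=11 $4=0 $5=4 $6=0
PC=9  and  $4, $0, $2        | $0=0 $1=1 $2=10 $3=11 $4=0 $5=4 $6=0
PC=10 ori   $4, $2, 1        | $0=0 $1=1 $2=10 $3=11 $4=11 $5=4 $6=0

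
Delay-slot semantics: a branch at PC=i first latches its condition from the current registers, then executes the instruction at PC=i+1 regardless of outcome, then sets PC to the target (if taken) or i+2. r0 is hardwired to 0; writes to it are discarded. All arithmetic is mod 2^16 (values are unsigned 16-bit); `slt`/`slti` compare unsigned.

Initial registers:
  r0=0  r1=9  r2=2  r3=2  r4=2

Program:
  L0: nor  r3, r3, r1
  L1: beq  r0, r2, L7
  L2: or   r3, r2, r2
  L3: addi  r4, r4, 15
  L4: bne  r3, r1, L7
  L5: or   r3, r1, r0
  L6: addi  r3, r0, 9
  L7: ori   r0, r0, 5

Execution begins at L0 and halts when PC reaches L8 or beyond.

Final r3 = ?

  step pc=0: nor  r3, r3, r1  regs=(0,9,2,65524,2)
  step pc=1: beq  r0, r2, L7  cond=F  regs=(0,9,2,65524,2)
  step pc=2: or   r3, r2, r2  regs=(0,9,2,2,2)
  step pc=3: addi  r4, r4, 15  regs=(0,9,2,2,17)
  step pc=4: bne  r3, r1, L7  cond=T  regs=(0,9,2,2,17)
  step pc=5: or   r3, r1, r0  regs=(0,9,2,9,17)
  step pc=7: ori   r0, r0, 5  regs=(0,9,2,9,17)

9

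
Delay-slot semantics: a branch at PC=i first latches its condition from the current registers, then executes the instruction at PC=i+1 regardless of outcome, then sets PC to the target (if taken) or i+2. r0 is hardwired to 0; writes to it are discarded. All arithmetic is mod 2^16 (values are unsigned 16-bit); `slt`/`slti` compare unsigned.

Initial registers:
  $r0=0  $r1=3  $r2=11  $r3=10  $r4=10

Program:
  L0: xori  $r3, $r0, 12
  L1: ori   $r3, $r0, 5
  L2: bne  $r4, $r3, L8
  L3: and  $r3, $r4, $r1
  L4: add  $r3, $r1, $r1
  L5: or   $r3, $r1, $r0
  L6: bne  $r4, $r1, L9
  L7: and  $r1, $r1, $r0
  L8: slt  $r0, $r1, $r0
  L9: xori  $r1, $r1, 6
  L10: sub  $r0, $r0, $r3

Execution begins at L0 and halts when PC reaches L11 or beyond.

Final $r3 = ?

#0 xori  $r3, $r0, 12 ; 0/3/11/12/10
#1 ori   $r3, $r0, 5 ; 0/3/11/5/10
#2 bne  $r4, $r3, L8 ; 0/3/11/5/10 ; →target
#3 and  $r3, $r4, $r1 ; 0/3/11/2/10
#8 slt  $r0, $r1, $r0 ; 0/3/11/2/10
#9 xori  $r1, $r1, 6 ; 0/5/11/2/10
#10 sub  $r0, $r0, $r3 ; 0/5/11/2/10

2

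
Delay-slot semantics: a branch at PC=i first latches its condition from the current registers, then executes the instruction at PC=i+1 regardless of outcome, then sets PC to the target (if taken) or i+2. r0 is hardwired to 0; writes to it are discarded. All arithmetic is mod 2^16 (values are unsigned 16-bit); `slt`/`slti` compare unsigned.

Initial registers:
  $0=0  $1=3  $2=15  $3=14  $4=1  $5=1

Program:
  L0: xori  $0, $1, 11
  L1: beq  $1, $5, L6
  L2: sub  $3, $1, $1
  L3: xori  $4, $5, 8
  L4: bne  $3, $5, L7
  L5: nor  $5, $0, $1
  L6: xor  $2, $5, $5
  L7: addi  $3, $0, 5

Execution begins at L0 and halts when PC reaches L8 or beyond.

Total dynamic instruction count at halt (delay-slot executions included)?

7

  step pc=0: xori  $0, $1, 11  regs=(0,3,15,14,1,1)
  step pc=1: beq  $1, $5, L6  cond=F  regs=(0,3,15,14,1,1)
  step pc=2: sub  $3, $1, $1  regs=(0,3,15,0,1,1)
  step pc=3: xori  $4, $5, 8  regs=(0,3,15,0,9,1)
  step pc=4: bne  $3, $5, L7  cond=T  regs=(0,3,15,0,9,1)
  step pc=5: nor  $5, $0, $1  regs=(0,3,15,0,9,65532)
  step pc=7: addi  $3, $0, 5  regs=(0,3,15,5,9,65532)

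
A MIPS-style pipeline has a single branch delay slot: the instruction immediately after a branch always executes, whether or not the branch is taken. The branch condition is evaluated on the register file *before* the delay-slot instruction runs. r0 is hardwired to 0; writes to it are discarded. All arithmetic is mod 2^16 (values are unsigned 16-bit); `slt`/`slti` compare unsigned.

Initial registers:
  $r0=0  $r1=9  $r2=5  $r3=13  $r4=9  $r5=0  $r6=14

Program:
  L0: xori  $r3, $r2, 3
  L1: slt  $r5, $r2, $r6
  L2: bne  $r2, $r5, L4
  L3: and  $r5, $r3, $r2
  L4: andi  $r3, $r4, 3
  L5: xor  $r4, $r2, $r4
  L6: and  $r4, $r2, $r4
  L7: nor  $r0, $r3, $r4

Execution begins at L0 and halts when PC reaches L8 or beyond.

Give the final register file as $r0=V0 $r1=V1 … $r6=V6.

$r0=0 $r1=9 $r2=5 $r3=1 $r4=4 $r5=4 $r6=14

PC=0  xori  $r3, $r2, 3      | $r0=0 $r1=9 $r2=5 $r3=6 $r4=9 $r5=0 $r6=14
PC=1  slt  $r5, $r2, $r6     | $r0=0 $r1=9 $r2=5 $r3=6 $r4=9 $r5=1 $r6=14
PC=2  bne  $r2, $r5, L4      | $r0=0 $r1=9 $r2=5 $r3=6 $r4=9 $r5=1 $r6=14  [TAKEN]
PC=3  and  $r5, $r3, $r2     | $r0=0 $r1=9 $r2=5 $r3=6 $r4=9 $r5=4 $r6=14
PC=4  andi  $r3, $r4, 3      | $r0=0 $r1=9 $r2=5 $r3=1 $r4=9 $r5=4 $r6=14
PC=5  xor  $r4, $r2, $r4     | $r0=0 $r1=9 $r2=5 $r3=1 $r4=12 $r5=4 $r6=14
PC=6  and  $r4, $r2, $r4     | $r0=0 $r1=9 $r2=5 $r3=1 $r4=4 $r5=4 $r6=14
PC=7  nor  $r0, $r3, $r4     | $r0=0 $r1=9 $r2=5 $r3=1 $r4=4 $r5=4 $r6=14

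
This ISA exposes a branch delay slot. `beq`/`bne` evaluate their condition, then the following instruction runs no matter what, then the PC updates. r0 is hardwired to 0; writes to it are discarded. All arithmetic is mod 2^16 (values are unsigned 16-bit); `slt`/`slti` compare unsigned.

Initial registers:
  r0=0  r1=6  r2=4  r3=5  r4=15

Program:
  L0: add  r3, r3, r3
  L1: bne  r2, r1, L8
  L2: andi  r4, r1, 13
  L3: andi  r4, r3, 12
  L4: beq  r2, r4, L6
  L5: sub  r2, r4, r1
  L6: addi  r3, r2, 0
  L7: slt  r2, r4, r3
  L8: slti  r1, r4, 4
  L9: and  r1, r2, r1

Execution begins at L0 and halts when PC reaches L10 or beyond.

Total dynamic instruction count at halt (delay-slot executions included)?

#0 add  r3, r3, r3 ; 0/6/4/10/15
#1 bne  r2, r1, L8 ; 0/6/4/10/15 ; →target
#2 andi  r4, r1, 13 ; 0/6/4/10/4
#8 slti  r1, r4, 4 ; 0/0/4/10/4
#9 and  r1, r2, r1 ; 0/0/4/10/4

5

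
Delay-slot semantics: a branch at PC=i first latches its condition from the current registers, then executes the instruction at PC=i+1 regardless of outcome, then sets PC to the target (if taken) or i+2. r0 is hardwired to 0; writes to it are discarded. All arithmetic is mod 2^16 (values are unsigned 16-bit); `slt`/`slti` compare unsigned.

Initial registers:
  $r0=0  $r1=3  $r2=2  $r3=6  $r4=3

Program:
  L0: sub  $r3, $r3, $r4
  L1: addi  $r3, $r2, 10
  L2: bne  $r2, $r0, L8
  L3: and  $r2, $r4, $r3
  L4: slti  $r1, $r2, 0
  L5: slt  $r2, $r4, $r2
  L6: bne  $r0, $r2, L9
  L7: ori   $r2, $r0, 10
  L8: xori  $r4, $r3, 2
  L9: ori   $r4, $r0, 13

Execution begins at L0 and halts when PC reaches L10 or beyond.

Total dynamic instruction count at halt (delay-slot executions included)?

PC=0  sub  $r3, $r3, $r4     | $r0=0 $r1=3 $r2=2 $r3=3 $r4=3
PC=1  addi  $r3, $r2, 10     | $r0=0 $r1=3 $r2=2 $r3=12 $r4=3
PC=2  bne  $r2, $r0, L8      | $r0=0 $r1=3 $r2=2 $r3=12 $r4=3  [TAKEN]
PC=3  and  $r2, $r4, $r3     | $r0=0 $r1=3 $r2=0 $r3=12 $r4=3
PC=8  xori  $r4, $r3, 2      | $r0=0 $r1=3 $r2=0 $r3=12 $r4=14
PC=9  ori   $r4, $r0, 13     | $r0=0 $r1=3 $r2=0 $r3=12 $r4=13

6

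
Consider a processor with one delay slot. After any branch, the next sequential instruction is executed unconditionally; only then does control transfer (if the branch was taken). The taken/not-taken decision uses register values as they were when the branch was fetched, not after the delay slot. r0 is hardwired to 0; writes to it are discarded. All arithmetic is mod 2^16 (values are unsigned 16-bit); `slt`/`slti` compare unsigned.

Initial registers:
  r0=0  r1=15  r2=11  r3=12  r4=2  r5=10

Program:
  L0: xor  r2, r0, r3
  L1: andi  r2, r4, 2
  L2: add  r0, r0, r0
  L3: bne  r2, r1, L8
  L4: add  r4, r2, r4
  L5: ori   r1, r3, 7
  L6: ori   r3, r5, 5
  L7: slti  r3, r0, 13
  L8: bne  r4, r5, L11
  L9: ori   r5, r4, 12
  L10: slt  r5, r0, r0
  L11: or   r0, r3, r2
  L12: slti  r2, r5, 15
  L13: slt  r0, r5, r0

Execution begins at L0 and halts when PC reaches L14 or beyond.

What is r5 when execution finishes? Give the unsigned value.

PC=0  xor  r2, r0, r3        | r0=0 r1=15 r2=12 r3=12 r4=2 r5=10
PC=1  andi  r2, r4, 2        | r0=0 r1=15 r2=2 r3=12 r4=2 r5=10
PC=2  add  r0, r0, r0        | r0=0 r1=15 r2=2 r3=12 r4=2 r5=10
PC=3  bne  r2, r1, L8        | r0=0 r1=15 r2=2 r3=12 r4=2 r5=10  [TAKEN]
PC=4  add  r4, r2, r4        | r0=0 r1=15 r2=2 r3=12 r4=4 r5=10
PC=8  bne  r4, r5, L11       | r0=0 r1=15 r2=2 r3=12 r4=4 r5=10  [TAKEN]
PC=9  ori   r5, r4, 12       | r0=0 r1=15 r2=2 r3=12 r4=4 r5=12
PC=11 or   r0, r3, r2        | r0=0 r1=15 r2=2 r3=12 r4=4 r5=12
PC=12 slti  r2, r5, 15       | r0=0 r1=15 r2=1 r3=12 r4=4 r5=12
PC=13 slt  r0, r5, r0        | r0=0 r1=15 r2=1 r3=12 r4=4 r5=12

12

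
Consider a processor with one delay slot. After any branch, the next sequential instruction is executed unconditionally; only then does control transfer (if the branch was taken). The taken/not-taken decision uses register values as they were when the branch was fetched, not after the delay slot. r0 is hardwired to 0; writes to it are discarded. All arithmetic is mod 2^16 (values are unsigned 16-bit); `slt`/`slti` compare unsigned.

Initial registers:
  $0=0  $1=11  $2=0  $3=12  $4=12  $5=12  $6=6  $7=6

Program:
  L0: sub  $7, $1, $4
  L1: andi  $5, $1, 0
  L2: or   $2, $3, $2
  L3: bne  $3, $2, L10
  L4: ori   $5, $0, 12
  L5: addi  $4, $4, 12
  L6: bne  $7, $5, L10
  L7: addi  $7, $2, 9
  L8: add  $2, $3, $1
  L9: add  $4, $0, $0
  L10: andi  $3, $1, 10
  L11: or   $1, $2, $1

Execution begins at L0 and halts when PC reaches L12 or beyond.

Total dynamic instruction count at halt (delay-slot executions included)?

[0] sub  $7, $1, $4  →  {$0:0, $1:11, $2:0, $3:12, $4:12, $5:12, $6:6, $7:65535}
[1] andi  $5, $1, 0  →  {$0:0, $1:11, $2:0, $3:12, $4:12, $5:0, $6:6, $7:65535}
[2] or   $2, $3, $2  →  {$0:0, $1:11, $2:12, $3:12, $4:12, $5:0, $6:6, $7:65535}
[3] bne  $3, $2, L10  →  {$0:0, $1:11, $2:12, $3:12, $4:12, $5:0, $6:6, $7:65535}  ⟨branch fallthrough⟩
[4] ori   $5, $0, 12  →  {$0:0, $1:11, $2:12, $3:12, $4:12, $5:12, $6:6, $7:65535}
[5] addi  $4, $4, 12  →  {$0:0, $1:11, $2:12, $3:12, $4:24, $5:12, $6:6, $7:65535}
[6] bne  $7, $5, L10  →  {$0:0, $1:11, $2:12, $3:12, $4:24, $5:12, $6:6, $7:65535}  ⟨branch taken⟩
[7] addi  $7, $2, 9  →  {$0:0, $1:11, $2:12, $3:12, $4:24, $5:12, $6:6, $7:21}
[10] andi  $3, $1, 10  →  {$0:0, $1:11, $2:12, $3:10, $4:24, $5:12, $6:6, $7:21}
[11] or   $1, $2, $1  →  {$0:0, $1:15, $2:12, $3:10, $4:24, $5:12, $6:6, $7:21}

10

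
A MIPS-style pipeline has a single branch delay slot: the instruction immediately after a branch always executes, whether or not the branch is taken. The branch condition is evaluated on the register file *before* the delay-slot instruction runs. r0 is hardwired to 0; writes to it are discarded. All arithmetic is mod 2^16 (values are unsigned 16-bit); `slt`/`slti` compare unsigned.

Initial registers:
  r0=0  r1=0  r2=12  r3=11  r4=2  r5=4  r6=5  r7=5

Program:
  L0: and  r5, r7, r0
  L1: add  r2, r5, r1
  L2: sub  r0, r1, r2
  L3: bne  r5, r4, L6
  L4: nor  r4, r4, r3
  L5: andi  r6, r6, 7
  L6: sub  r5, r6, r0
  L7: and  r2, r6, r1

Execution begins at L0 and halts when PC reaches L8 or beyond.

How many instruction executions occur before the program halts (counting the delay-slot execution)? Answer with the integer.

7

  step pc=0: and  r5, r7, r0  regs=(0,0,12,11,2,0,5,5)
  step pc=1: add  r2, r5, r1  regs=(0,0,0,11,2,0,5,5)
  step pc=2: sub  r0, r1, r2  regs=(0,0,0,11,2,0,5,5)
  step pc=3: bne  r5, r4, L6  cond=T  regs=(0,0,0,11,2,0,5,5)
  step pc=4: nor  r4, r4, r3  regs=(0,0,0,11,65524,0,5,5)
  step pc=6: sub  r5, r6, r0  regs=(0,0,0,11,65524,5,5,5)
  step pc=7: and  r2, r6, r1  regs=(0,0,0,11,65524,5,5,5)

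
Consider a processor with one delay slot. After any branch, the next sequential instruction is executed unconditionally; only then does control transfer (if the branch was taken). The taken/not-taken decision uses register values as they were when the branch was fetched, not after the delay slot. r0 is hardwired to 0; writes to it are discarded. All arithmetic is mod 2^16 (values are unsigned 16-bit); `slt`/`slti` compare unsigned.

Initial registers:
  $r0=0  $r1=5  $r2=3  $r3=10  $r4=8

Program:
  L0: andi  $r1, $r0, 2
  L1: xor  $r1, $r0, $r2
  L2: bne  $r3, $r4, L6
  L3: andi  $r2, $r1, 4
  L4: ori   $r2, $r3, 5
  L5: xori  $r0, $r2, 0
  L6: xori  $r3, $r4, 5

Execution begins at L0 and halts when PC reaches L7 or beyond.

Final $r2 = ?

PC=0  andi  $r1, $r0, 2      | $r0=0 $r1=0 $r2=3 $r3=10 $r4=8
PC=1  xor  $r1, $r0, $r2     | $r0=0 $r1=3 $r2=3 $r3=10 $r4=8
PC=2  bne  $r3, $r4, L6      | $r0=0 $r1=3 $r2=3 $r3=10 $r4=8  [TAKEN]
PC=3  andi  $r2, $r1, 4      | $r0=0 $r1=3 $r2=0 $r3=10 $r4=8
PC=6  xori  $r3, $r4, 5      | $r0=0 $r1=3 $r2=0 $r3=13 $r4=8

0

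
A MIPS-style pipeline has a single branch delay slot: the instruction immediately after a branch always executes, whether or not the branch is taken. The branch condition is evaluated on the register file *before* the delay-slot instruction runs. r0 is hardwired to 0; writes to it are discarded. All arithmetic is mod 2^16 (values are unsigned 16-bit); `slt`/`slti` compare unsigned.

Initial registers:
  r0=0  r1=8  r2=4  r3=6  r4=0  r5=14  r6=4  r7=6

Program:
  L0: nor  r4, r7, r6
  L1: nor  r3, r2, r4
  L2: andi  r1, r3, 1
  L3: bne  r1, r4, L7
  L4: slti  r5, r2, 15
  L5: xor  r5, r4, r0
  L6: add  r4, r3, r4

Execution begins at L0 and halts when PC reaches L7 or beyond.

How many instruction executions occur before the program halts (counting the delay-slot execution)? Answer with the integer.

  step pc=0: nor  r4, r7, r6  regs=(0,8,4,6,65529,14,4,6)
  step pc=1: nor  r3, r2, r4  regs=(0,8,4,2,65529,14,4,6)
  step pc=2: andi  r1, r3, 1  regs=(0,0,4,2,65529,14,4,6)
  step pc=3: bne  r1, r4, L7  cond=T  regs=(0,0,4,2,65529,14,4,6)
  step pc=4: slti  r5, r2, 15  regs=(0,0,4,2,65529,1,4,6)

5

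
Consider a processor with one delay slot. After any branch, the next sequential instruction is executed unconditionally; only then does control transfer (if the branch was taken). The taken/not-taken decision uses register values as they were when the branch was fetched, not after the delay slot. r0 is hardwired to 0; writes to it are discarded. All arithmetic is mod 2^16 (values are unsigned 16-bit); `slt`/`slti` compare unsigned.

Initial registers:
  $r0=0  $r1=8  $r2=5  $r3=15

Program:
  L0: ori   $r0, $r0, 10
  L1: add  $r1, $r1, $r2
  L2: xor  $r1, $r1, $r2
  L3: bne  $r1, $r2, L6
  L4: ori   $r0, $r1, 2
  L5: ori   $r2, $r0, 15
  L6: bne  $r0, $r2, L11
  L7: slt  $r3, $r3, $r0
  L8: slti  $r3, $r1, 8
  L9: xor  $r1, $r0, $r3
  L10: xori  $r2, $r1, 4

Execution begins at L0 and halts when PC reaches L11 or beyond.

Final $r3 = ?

0

#0 ori   $r0, $r0, 10 ; 0/8/5/15
#1 add  $r1, $r1, $r2 ; 0/13/5/15
#2 xor  $r1, $r1, $r2 ; 0/8/5/15
#3 bne  $r1, $r2, L6 ; 0/8/5/15 ; →target
#4 ori   $r0, $r1, 2 ; 0/8/5/15
#6 bne  $r0, $r2, L11 ; 0/8/5/15 ; →target
#7 slt  $r3, $r3, $r0 ; 0/8/5/0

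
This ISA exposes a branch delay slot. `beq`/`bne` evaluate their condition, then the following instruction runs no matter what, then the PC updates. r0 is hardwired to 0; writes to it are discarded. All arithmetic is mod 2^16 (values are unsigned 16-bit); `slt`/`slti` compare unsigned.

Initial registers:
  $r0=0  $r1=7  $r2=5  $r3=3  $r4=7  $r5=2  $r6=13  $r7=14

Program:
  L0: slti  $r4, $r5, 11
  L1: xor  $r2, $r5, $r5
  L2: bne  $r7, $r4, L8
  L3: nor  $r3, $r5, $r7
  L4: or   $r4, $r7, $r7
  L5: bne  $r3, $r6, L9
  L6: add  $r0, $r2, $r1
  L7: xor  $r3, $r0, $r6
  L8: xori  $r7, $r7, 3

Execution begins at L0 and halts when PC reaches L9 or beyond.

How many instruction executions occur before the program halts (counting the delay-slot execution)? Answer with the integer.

PC=0  slti  $r4, $r5, 11     | $r0=0 $r1=7 $r2=5 $r3=3 $r4=1 $r5=2 $r6=13 $r7=14
PC=1  xor  $r2, $r5, $r5     | $r0=0 $r1=7 $r2=0 $r3=3 $r4=1 $r5=2 $r6=13 $r7=14
PC=2  bne  $r7, $r4, L8      | $r0=0 $r1=7 $r2=0 $r3=3 $r4=1 $r5=2 $r6=13 $r7=14  [TAKEN]
PC=3  nor  $r3, $r5, $r7     | $r0=0 $r1=7 $r2=0 $r3=65521 $r4=1 $r5=2 $r6=13 $r7=14
PC=8  xori  $r7, $r7, 3      | $r0=0 $r1=7 $r2=0 $r3=65521 $r4=1 $r5=2 $r6=13 $r7=13

5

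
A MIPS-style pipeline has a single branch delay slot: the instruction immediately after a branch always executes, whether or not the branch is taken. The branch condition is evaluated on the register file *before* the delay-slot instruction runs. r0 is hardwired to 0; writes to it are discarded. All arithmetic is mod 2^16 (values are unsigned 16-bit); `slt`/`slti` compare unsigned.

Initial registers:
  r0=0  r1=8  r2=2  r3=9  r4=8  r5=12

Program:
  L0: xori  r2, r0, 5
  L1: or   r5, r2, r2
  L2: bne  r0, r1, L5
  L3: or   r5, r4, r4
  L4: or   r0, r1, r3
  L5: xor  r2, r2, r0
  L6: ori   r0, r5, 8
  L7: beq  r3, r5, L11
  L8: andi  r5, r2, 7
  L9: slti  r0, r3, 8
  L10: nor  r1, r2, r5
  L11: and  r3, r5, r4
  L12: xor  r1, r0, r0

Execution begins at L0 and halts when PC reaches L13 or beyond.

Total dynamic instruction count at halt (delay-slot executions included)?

12

PC=0  xori  r2, r0, 5        | r0=0 r1=8 r2=5 r3=9 r4=8 r5=12
PC=1  or   r5, r2, r2        | r0=0 r1=8 r2=5 r3=9 r4=8 r5=5
PC=2  bne  r0, r1, L5        | r0=0 r1=8 r2=5 r3=9 r4=8 r5=5  [TAKEN]
PC=3  or   r5, r4, r4        | r0=0 r1=8 r2=5 r3=9 r4=8 r5=8
PC=5  xor  r2, r2, r0        | r0=0 r1=8 r2=5 r3=9 r4=8 r5=8
PC=6  ori   r0, r5, 8        | r0=0 r1=8 r2=5 r3=9 r4=8 r5=8
PC=7  beq  r3, r5, L11       | r0=0 r1=8 r2=5 r3=9 r4=8 r5=8  [not taken]
PC=8  andi  r5, r2, 7        | r0=0 r1=8 r2=5 r3=9 r4=8 r5=5
PC=9  slti  r0, r3, 8        | r0=0 r1=8 r2=5 r3=9 r4=8 r5=5
PC=10 nor  r1, r2, r5        | r0=0 r1=65530 r2=5 r3=9 r4=8 r5=5
PC=11 and  r3, r5, r4        | r0=0 r1=65530 r2=5 r3=0 r4=8 r5=5
PC=12 xor  r1, r0, r0        | r0=0 r1=0 r2=5 r3=0 r4=8 r5=5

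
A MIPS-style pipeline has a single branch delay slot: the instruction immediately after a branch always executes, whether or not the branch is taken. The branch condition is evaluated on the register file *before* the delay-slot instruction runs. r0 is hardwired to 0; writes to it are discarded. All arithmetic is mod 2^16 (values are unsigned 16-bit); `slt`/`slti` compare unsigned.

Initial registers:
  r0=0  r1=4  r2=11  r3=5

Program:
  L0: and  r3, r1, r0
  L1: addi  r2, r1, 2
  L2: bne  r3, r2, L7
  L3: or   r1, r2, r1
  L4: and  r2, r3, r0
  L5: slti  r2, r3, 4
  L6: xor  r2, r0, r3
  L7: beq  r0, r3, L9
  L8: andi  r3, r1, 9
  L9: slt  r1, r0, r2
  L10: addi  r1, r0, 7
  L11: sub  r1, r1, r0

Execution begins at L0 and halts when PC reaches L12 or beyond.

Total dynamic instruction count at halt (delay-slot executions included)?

9

#0 and  r3, r1, r0 ; 0/4/11/0
#1 addi  r2, r1, 2 ; 0/4/6/0
#2 bne  r3, r2, L7 ; 0/4/6/0 ; →target
#3 or   r1, r2, r1 ; 0/6/6/0
#7 beq  r0, r3, L9 ; 0/6/6/0 ; →target
#8 andi  r3, r1, 9 ; 0/6/6/0
#9 slt  r1, r0, r2 ; 0/1/6/0
#10 addi  r1, r0, 7 ; 0/7/6/0
#11 sub  r1, r1, r0 ; 0/7/6/0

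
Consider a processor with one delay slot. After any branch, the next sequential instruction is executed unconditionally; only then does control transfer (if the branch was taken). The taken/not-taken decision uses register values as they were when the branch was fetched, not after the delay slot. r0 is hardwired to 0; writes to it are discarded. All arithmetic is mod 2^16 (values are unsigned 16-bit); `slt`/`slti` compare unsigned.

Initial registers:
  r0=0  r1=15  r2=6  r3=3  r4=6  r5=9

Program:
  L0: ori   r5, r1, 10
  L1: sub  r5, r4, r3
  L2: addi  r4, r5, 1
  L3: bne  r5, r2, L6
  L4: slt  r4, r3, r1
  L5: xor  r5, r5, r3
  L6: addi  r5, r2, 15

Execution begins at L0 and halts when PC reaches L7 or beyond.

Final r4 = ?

#0 ori   r5, r1, 10 ; 0/15/6/3/6/15
#1 sub  r5, r4, r3 ; 0/15/6/3/6/3
#2 addi  r4, r5, 1 ; 0/15/6/3/4/3
#3 bne  r5, r2, L6 ; 0/15/6/3/4/3 ; →target
#4 slt  r4, r3, r1 ; 0/15/6/3/1/3
#6 addi  r5, r2, 15 ; 0/15/6/3/1/21

1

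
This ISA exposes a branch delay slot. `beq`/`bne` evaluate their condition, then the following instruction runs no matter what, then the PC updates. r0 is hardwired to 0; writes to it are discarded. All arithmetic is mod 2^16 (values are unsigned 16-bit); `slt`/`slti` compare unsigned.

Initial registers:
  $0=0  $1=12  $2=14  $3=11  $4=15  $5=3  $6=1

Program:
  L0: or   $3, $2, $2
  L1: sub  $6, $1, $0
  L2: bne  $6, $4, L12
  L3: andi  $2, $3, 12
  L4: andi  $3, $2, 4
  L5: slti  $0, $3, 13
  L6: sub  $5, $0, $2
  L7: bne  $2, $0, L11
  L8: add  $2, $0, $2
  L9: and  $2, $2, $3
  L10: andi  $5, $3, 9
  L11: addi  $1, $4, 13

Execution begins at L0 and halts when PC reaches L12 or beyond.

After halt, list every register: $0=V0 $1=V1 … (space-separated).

$0=0 $1=12 $2=12 $3=14 $4=15 $5=3 $6=12

#0 or   $3, $2, $2 ; 0/12/14/14/15/3/1
#1 sub  $6, $1, $0 ; 0/12/14/14/15/3/12
#2 bne  $6, $4, L12 ; 0/12/14/14/15/3/12 ; →target
#3 andi  $2, $3, 12 ; 0/12/12/14/15/3/12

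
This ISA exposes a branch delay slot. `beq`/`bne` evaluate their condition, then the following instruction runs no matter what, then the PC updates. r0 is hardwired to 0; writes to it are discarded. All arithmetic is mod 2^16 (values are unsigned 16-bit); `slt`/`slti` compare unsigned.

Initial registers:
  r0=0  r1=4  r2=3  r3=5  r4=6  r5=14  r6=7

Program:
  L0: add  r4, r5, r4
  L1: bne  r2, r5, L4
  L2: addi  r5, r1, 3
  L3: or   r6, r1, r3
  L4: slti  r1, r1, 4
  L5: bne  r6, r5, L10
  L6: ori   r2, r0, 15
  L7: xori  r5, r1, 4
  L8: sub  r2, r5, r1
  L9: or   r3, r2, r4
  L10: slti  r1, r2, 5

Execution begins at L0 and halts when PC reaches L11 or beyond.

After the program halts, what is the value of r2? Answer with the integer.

4

#0 add  r4, r5, r4 ; 0/4/3/5/20/14/7
#1 bne  r2, r5, L4 ; 0/4/3/5/20/14/7 ; →target
#2 addi  r5, r1, 3 ; 0/4/3/5/20/7/7
#4 slti  r1, r1, 4 ; 0/0/3/5/20/7/7
#5 bne  r6, r5, L10 ; 0/0/3/5/20/7/7 ; →fallthru
#6 ori   r2, r0, 15 ; 0/0/15/5/20/7/7
#7 xori  r5, r1, 4 ; 0/0/15/5/20/4/7
#8 sub  r2, r5, r1 ; 0/0/4/5/20/4/7
#9 or   r3, r2, r4 ; 0/0/4/20/20/4/7
#10 slti  r1, r2, 5 ; 0/1/4/20/20/4/7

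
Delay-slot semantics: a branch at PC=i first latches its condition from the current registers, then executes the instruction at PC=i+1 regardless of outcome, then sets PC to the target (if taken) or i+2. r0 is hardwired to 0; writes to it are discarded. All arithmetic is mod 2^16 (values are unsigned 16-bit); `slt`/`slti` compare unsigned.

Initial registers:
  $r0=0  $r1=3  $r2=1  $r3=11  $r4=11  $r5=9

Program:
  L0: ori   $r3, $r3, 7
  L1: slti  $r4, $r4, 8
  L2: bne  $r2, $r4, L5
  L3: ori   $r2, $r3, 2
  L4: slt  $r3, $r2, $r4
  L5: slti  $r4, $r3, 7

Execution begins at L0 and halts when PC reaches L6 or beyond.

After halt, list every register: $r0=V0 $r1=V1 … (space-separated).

$r0=0 $r1=3 $r2=15 $r3=15 $r4=0 $r5=9

[0] ori   $r3, $r3, 7  →  {$r0:0, $r1:3, $r2:1, $r3:15, $r4:11, $r5:9}
[1] slti  $r4, $r4, 8  →  {$r0:0, $r1:3, $r2:1, $r3:15, $r4:0, $r5:9}
[2] bne  $r2, $r4, L5  →  {$r0:0, $r1:3, $r2:1, $r3:15, $r4:0, $r5:9}  ⟨branch taken⟩
[3] ori   $r2, $r3, 2  →  {$r0:0, $r1:3, $r2:15, $r3:15, $r4:0, $r5:9}
[5] slti  $r4, $r3, 7  →  {$r0:0, $r1:3, $r2:15, $r3:15, $r4:0, $r5:9}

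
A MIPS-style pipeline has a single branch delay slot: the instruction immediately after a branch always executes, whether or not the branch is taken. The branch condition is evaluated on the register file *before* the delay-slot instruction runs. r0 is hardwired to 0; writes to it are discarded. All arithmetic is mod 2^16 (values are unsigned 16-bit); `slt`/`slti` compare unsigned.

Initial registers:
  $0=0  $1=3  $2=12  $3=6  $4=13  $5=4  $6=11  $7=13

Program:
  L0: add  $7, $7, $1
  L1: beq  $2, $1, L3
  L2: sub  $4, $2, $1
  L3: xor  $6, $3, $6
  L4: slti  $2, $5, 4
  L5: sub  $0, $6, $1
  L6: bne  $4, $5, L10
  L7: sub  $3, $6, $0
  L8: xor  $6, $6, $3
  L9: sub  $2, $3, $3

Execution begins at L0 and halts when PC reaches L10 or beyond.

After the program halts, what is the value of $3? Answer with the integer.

13

PC=0  add  $7, $7, $1        | $0=0 $1=3 $2=12 $3=6 $4=13 $5=4 $6=11 $7=16
PC=1  beq  $2, $1, L3        | $0=0 $1=3 $2=12 $3=6 $4=13 $5=4 $6=11 $7=16  [not taken]
PC=2  sub  $4, $2, $1        | $0=0 $1=3 $2=12 $3=6 $4=9 $5=4 $6=11 $7=16
PC=3  xor  $6, $3, $6        | $0=0 $1=3 $2=12 $3=6 $4=9 $5=4 $6=13 $7=16
PC=4  slti  $2, $5, 4        | $0=0 $1=3 $2=0 $3=6 $4=9 $5=4 $6=13 $7=16
PC=5  sub  $0, $6, $1        | $0=0 $1=3 $2=0 $3=6 $4=9 $5=4 $6=13 $7=16
PC=6  bne  $4, $5, L10       | $0=0 $1=3 $2=0 $3=6 $4=9 $5=4 $6=13 $7=16  [TAKEN]
PC=7  sub  $3, $6, $0        | $0=0 $1=3 $2=0 $3=13 $4=9 $5=4 $6=13 $7=16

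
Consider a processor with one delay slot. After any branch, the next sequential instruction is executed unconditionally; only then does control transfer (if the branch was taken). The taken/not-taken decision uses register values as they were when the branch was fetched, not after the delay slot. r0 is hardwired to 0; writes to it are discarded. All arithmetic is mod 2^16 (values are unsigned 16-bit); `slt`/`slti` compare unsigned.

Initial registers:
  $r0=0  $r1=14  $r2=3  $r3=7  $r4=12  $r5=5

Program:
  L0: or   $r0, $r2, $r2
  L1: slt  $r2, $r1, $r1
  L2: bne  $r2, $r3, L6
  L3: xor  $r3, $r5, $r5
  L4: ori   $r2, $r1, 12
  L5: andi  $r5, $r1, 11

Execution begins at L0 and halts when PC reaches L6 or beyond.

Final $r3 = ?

0

PC=0  or   $r0, $r2, $r2     | $r0=0 $r1=14 $r2=3 $r3=7 $r4=12 $r5=5
PC=1  slt  $r2, $r1, $r1     | $r0=0 $r1=14 $r2=0 $r3=7 $r4=12 $r5=5
PC=2  bne  $r2, $r3, L6      | $r0=0 $r1=14 $r2=0 $r3=7 $r4=12 $r5=5  [TAKEN]
PC=3  xor  $r3, $r5, $r5     | $r0=0 $r1=14 $r2=0 $r3=0 $r4=12 $r5=5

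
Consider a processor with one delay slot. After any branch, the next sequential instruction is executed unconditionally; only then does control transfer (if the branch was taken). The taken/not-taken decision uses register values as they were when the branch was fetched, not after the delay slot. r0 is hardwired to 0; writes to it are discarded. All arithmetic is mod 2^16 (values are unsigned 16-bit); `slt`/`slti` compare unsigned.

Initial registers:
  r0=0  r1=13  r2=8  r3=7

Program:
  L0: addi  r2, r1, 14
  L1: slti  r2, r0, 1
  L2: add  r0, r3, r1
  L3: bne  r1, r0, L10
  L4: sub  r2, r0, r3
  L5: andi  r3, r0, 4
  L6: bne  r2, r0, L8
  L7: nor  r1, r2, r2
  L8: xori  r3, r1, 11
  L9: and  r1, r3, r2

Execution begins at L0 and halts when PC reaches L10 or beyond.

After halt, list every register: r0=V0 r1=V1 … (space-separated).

  step pc=0: addi  r2, r1, 14  regs=(0,13,27,7)
  step pc=1: slti  r2, r0, 1  regs=(0,13,1,7)
  step pc=2: add  r0, r3, r1  regs=(0,13,1,7)
  step pc=3: bne  r1, r0, L10  cond=T  regs=(0,13,1,7)
  step pc=4: sub  r2, r0, r3  regs=(0,13,65529,7)

r0=0 r1=13 r2=65529 r3=7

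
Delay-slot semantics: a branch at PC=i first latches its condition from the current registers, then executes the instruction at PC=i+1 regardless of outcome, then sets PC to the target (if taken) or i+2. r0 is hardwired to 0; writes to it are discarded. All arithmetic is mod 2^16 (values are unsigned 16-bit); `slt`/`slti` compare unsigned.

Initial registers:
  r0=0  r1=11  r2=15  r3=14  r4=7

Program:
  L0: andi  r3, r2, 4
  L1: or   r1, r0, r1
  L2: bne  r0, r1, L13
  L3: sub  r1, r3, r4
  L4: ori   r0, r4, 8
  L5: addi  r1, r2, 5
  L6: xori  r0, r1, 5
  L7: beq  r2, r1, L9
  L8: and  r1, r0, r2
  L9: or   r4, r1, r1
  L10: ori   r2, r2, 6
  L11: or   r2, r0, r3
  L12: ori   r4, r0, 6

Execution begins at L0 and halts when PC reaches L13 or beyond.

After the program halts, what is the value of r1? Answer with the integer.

PC=0  andi  r3, r2, 4        | r0=0 r1=11 r2=15 r3=4 r4=7
PC=1  or   r1, r0, r1        | r0=0 r1=11 r2=15 r3=4 r4=7
PC=2  bne  r0, r1, L13       | r0=0 r1=11 r2=15 r3=4 r4=7  [TAKEN]
PC=3  sub  r1, r3, r4        | r0=0 r1=65533 r2=15 r3=4 r4=7

65533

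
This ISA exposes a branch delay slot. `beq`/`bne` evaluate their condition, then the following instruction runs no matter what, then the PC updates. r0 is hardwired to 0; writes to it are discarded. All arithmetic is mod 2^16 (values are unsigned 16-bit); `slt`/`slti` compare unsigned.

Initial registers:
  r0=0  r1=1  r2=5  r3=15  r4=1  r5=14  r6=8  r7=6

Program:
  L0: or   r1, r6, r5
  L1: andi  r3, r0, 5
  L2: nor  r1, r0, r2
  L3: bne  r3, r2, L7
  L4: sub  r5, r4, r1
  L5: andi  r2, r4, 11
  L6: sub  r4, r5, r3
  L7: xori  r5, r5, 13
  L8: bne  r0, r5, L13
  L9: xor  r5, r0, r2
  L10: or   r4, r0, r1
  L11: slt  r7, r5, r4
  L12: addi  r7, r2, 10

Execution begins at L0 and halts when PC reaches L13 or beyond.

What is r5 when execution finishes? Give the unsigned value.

5

[0] or   r1, r6, r5  →  {r0:0, r1:14, r2:5, r3:15, r4:1, r5:14, r6:8, r7:6}
[1] andi  r3, r0, 5  →  {r0:0, r1:14, r2:5, r3:0, r4:1, r5:14, r6:8, r7:6}
[2] nor  r1, r0, r2  →  {r0:0, r1:65530, r2:5, r3:0, r4:1, r5:14, r6:8, r7:6}
[3] bne  r3, r2, L7  →  {r0:0, r1:65530, r2:5, r3:0, r4:1, r5:14, r6:8, r7:6}  ⟨branch taken⟩
[4] sub  r5, r4, r1  →  {r0:0, r1:65530, r2:5, r3:0, r4:1, r5:7, r6:8, r7:6}
[7] xori  r5, r5, 13  →  {r0:0, r1:65530, r2:5, r3:0, r4:1, r5:10, r6:8, r7:6}
[8] bne  r0, r5, L13  →  {r0:0, r1:65530, r2:5, r3:0, r4:1, r5:10, r6:8, r7:6}  ⟨branch taken⟩
[9] xor  r5, r0, r2  →  {r0:0, r1:65530, r2:5, r3:0, r4:1, r5:5, r6:8, r7:6}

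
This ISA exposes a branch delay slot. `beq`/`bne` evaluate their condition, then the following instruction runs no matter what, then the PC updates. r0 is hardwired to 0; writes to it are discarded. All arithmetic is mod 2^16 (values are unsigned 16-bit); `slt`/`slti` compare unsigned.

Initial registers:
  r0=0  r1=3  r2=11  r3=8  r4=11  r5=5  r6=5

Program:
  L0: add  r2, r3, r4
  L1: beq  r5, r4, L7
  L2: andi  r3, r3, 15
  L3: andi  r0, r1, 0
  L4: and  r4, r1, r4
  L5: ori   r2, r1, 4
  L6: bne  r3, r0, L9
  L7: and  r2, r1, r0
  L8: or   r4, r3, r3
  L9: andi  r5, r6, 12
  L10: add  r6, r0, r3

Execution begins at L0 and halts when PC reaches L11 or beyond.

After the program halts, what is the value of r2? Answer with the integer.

0

[0] add  r2, r3, r4  →  {r0:0, r1:3, r2:19, r3:8, r4:11, r5:5, r6:5}
[1] beq  r5, r4, L7  →  {r0:0, r1:3, r2:19, r3:8, r4:11, r5:5, r6:5}  ⟨branch fallthrough⟩
[2] andi  r3, r3, 15  →  {r0:0, r1:3, r2:19, r3:8, r4:11, r5:5, r6:5}
[3] andi  r0, r1, 0  →  {r0:0, r1:3, r2:19, r3:8, r4:11, r5:5, r6:5}
[4] and  r4, r1, r4  →  {r0:0, r1:3, r2:19, r3:8, r4:3, r5:5, r6:5}
[5] ori   r2, r1, 4  →  {r0:0, r1:3, r2:7, r3:8, r4:3, r5:5, r6:5}
[6] bne  r3, r0, L9  →  {r0:0, r1:3, r2:7, r3:8, r4:3, r5:5, r6:5}  ⟨branch taken⟩
[7] and  r2, r1, r0  →  {r0:0, r1:3, r2:0, r3:8, r4:3, r5:5, r6:5}
[9] andi  r5, r6, 12  →  {r0:0, r1:3, r2:0, r3:8, r4:3, r5:4, r6:5}
[10] add  r6, r0, r3  →  {r0:0, r1:3, r2:0, r3:8, r4:3, r5:4, r6:8}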